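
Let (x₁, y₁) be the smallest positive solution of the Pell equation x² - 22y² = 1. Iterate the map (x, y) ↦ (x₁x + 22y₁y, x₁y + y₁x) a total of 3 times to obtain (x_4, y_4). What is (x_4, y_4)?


Step 1: Find the fundamental solution (x₁, y₁) of x² - 22y² = 1.
  Expand √22 as a continued fraction. a₀ = ⌊√22⌋ = 4; iterate m_{k+1} = d_k·a_k − m_k, d_{k+1} = (22 − m_{k+1}²)/d_k, a_{k+1} = ⌊(a₀ + m_{k+1})/d_{k+1}⌋ (starting m₀ = 0, d₀ = 1), with convergents p_k = a_k·p_{k-1} + p_{k-2}, q_k = a_k·q_{k-1} + q_{k-2} (p₋₁ = 1, q₋₁ = 0):
  k = 0: a₀ = 4; p₀/q₀ = 4/1; p₀² − 22·q₀² = 16 − 22 = -6.
  k = 1: m = 4, d = 6, a = ⌊(4 + 4)/6⌋ = 1; p/q = (1·4 + 1)/(1·1 + 0) = 5/1; p² − 22·q² = 25 − 22 = 3.
  k = 2: m = 2, d = 3, a = ⌊(4 + 2)/3⌋ = 2; p/q = (2·5 + 4)/(2·1 + 1) = 14/3; p² − 22·q² = 196 − 198 = -2.
  k = 3: m = 4, d = 2, a = ⌊(4 + 4)/2⌋ = 4; p/q = (4·14 + 5)/(4·3 + 1) = 61/13; p² − 22·q² = 3721 − 3718 = 3.
  k = 4: m = 4, d = 3, a = ⌊(4 + 4)/3⌋ = 2; p/q = (2·61 + 14)/(2·13 + 3) = 136/29; p² − 22·q² = 18496 − 18502 = -6.
  k = 5: m = 2, d = 6, a = ⌊(4 + 2)/6⌋ = 1; p/q = (1·136 + 61)/(1·29 + 13) = 197/42; p² − 22·q² = 38809 − 38808 = 1.
  The first convergent with p² − 22·q² = 1 gives the fundamental solution (x₁, y₁) = (197, 42).
Step 2: Apply the recurrence (x_{n+1}, y_{n+1}) = (x₁x_n + 22y₁y_n, x₁y_n + y₁x_n) repeatedly.
  From (x_1, y_1) = (197, 42): x_2 = 197·197 + 22·42·42 = 77617; y_2 = 197·42 + 42·197 = 16548.
  From (x_2, y_2) = (77617, 16548): x_3 = 197·77617 + 22·42·16548 = 30580901; y_3 = 197·16548 + 42·77617 = 6519870.
  From (x_3, y_3) = (30580901, 6519870): x_4 = 197·30580901 + 22·42·6519870 = 12048797377; y_4 = 197·6519870 + 42·30580901 = 2568812232.
Step 3: Verify x_4² - 22·y_4² = 145173518232002080129 - 145173518232002080128 = 1 (should be 1). ✓

(x_1, y_1) = (197, 42); (x_4, y_4) = (12048797377, 2568812232).


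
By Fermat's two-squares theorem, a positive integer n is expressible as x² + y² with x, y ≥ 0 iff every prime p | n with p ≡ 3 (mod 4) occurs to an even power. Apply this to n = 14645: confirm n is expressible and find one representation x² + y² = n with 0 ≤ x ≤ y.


Step 1: Factor n = 14645 = 5 · 29 · 101.
Step 2: Check the mod-4 condition on each prime factor: 5 ≡ 1 (mod 4), exponent 1; 29 ≡ 1 (mod 4), exponent 1; 101 ≡ 1 (mod 4), exponent 1.
All primes ≡ 3 (mod 4) appear to even exponent (or don't appear), so by the two-squares theorem n IS expressible as a sum of two squares.
Step 3: Build a representation. Here n = 5 · 29 · 101 is a product of primes ≡ 1 (mod 4). Each prime p ≡ 1 (mod 4) is itself a sum of two squares; find a² by testing p − a² for a perfect square:
  5: 5 − 1² = 4 = 2² ⇒ 5 = 1² + 2².
  29: 29 − 1² = 28, 29 − 2² = 25 = 5² ⇒ 29 = 2² + 5².
  101: 101 − 1² = 100 = 10² ⇒ 101 = 1² + 10².
  Combine using the Brahmagupta–Fibonacci identity (a² + b²)(c² + d²) = (ac − bd)² + (ad + bc)² = (ac + bd)² + (ad − bc)²:
  5 · 29 = 145: from (1² + 2²)(2² + 5²), take (1·2 − 2·5, 1·5 + 2·2) = (2 − 10, 5 + 4) = (-8, 9); dropping signs (only squares matter) gives (8, 9); check 8² + 9² = 64 + 81 = 145 ✓.
  145 · 101 = 14645: from (8² + 9²)(1² + 10²), take (8·1 − 9·10, 8·10 + 9·1) = (8 − 90, 80 + 9) = (-82, 89); dropping signs (only squares matter) gives (82, 89); check 82² + 89² = 6724 + 7921 = 14645 ✓.
Step 4: Order so x ≤ y and verify: 82² + 89² = 6724 + 7921 = 14645 = n. ✓

n = 14645 = 82² + 89² (one valid representation with x ≤ y).


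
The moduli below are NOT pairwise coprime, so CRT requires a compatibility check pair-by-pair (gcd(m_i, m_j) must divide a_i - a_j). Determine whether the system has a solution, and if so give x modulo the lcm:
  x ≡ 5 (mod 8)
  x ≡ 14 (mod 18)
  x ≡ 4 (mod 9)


Moduli 8, 18, 9 are not pairwise coprime, so CRT works modulo lcm(m_i) when all pairwise compatibility conditions hold.
Pairwise compatibility: gcd(m_i, m_j) must divide a_i - a_j for every pair.
Merge one congruence at a time:
  Start: x ≡ 5 (mod 8).
  Combine with x ≡ 14 (mod 18): gcd(8, 18) = 2, and 14 - 5 = 9 is NOT divisible by 2.
    ⇒ system is inconsistent (no integer solution).

No solution (the system is inconsistent).


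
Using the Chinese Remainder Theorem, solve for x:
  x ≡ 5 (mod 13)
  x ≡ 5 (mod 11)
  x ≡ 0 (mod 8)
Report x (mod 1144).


Moduli 13, 11, 8 are pairwise coprime; by CRT there is a unique solution modulo M = 13 · 11 · 8 = 1144.
Solve pairwise, accumulating the modulus:
  Start with x ≡ 5 (mod 13).
  Combine with x ≡ 5 (mod 11): since gcd(13, 11) = 1, we get a unique residue mod 143.
    Write x = 5 + 13·t and substitute into x ≡ 5 (mod 11): 13·t ≡ 5 − 5 = 0 (mod 11).
    Reduce coefficients mod 11: 2·t ≡ 0 (mod 11).
    The inverse of 2 mod 11 is 6 (since 2·6 = 12 = 1·11 + 1), so t ≡ 6·0 = 0 ≡ 0 (mod 11).
    Then x = 5 + 13·0 = 5, valid modulo lcm(13, 11) = 143: x ≡ 5 (mod 143).
  Combine with x ≡ 0 (mod 8): since gcd(143, 8) = 1, we get a unique residue mod 1144.
    Write x = 5 + 143·t and substitute into x ≡ 0 (mod 8): 143·t ≡ 0 − 5 = -5 (mod 8).
    Reduce coefficients mod 8: 7·t ≡ 3 (mod 8).
    The inverse of 7 mod 8 is 7 (since 7·7 = 49 = 6·8 + 1), so t ≡ 7·3 = 21 ≡ 5 (mod 8).
    Then x = 5 + 143·5 = 720, valid modulo lcm(143, 8) = 1144: x ≡ 720 (mod 1144).
Verify: 720 mod 13 = 5 ✓, 720 mod 11 = 5 ✓, 720 mod 8 = 0 ✓.

x ≡ 720 (mod 1144).


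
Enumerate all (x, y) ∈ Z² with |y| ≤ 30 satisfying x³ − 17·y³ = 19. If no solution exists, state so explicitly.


The equation is x³ - 17y³ = 19. For fixed y, x³ = 17·y³ + 19, so a solution requires the RHS to be a perfect cube.
Strategy: iterate y from -30 to 30, compute RHS = 17·y³ + 19, and check whether it is a (positive or negative) perfect cube.
Check small values of y:
  y = 0: RHS = 19 is not a perfect cube.
  y = 1: RHS = 36 is not a perfect cube.
  y = -1: RHS = 2 is not a perfect cube.
  y = 2: RHS = 155 is not a perfect cube.
  y = -2: RHS = -117 is not a perfect cube.
  y = 3: RHS = 478 is not a perfect cube.
  y = -3: RHS = -440 is not a perfect cube.
Continuing the search up to |y| = 30 finds no solutions either.
No (x, y) in the scanned range satisfies the equation.

No integer solutions with |y| ≤ 30.


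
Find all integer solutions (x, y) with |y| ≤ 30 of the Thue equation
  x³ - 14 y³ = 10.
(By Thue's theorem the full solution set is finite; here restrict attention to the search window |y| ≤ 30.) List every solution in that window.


The equation is x³ - 14y³ = 10. For fixed y, x³ = 14·y³ + 10, so a solution requires the RHS to be a perfect cube.
Strategy: iterate y from -30 to 30, compute RHS = 14·y³ + 10, and check whether it is a (positive or negative) perfect cube.
Check small values of y:
  y = 0: RHS = 10 is not a perfect cube.
  y = 1: RHS = 24 is not a perfect cube.
  y = -1: RHS = -4 is not a perfect cube.
  y = 2: RHS = 122 is not a perfect cube.
  y = -2: RHS = -102 is not a perfect cube.
  y = 3: RHS = 388 is not a perfect cube.
  y = -3: RHS = -368 is not a perfect cube.
Continuing the search up to |y| = 30 finds no solutions either.
No (x, y) in the scanned range satisfies the equation.

No integer solutions with |y| ≤ 30.


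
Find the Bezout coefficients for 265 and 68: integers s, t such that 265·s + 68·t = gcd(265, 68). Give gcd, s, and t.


Euclidean algorithm on (265, 68) — divide until remainder is 0:
  265 = 3 · 68 + 61
  68 = 1 · 61 + 7
  61 = 8 · 7 + 5
  7 = 1 · 5 + 2
  5 = 2 · 2 + 1
  2 = 2 · 1 + 0
gcd(265, 68) = 1.
Track Bezout coefficients alongside the remainders: start with r₀ = 265 = a·1 + b·0 (s = 1, t = 0) and r₁ = 68 = a·0 + b·1 (s = 0, t = 1); each new remainder r_{k+1} = r_{k-1} − q_k·r_k inherits s_{k+1} = s_{k-1} − q_k·s_k, t_{k+1} = t_{k-1} − q_k·t_k, so r_k = a·s_k + b·t_k at every step:
  q = 3: r = 61, s = 1 − 3·0 = 1, t = 0 − 3·1 = -3  (check: 265·1 + 68·(-3) = 61)
  q = 1: r = 7, s = 0 − 1·1 = -1, t = 1 − 1·(-3) = 4  (check: 265·(-1) + 68·4 = 7)
  q = 8: r = 5, s = 1 − 8·(-1) = 9, t = -3 − 8·4 = -35  (check: 265·9 + 68·(-35) = 5)
  q = 1: r = 2, s = -1 − 1·9 = -10, t = 4 − 1·(-35) = 39  (check: 265·(-10) + 68·39 = 2)
  q = 2: r = 1, s = 9 − 2·(-10) = 29, t = -35 − 2·39 = -113  (check: 265·29 + 68·(-113) = 1)
The row with r = 1 (the gcd) gives the Bezout coefficients s = 29, t = -113.
Result: 265 · (29) + 68 · (-113) = 1.

gcd(265, 68) = 1; s = 29, t = -113 (check: 265·29 + 68·(-113) = 1).


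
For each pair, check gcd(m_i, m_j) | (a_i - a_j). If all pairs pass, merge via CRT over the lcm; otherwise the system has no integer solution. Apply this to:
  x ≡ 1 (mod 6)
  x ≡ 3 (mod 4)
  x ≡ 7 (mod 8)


Moduli 6, 4, 8 are not pairwise coprime, so CRT works modulo lcm(m_i) when all pairwise compatibility conditions hold.
Pairwise compatibility: gcd(m_i, m_j) must divide a_i - a_j for every pair.
Merge one congruence at a time:
  Start: x ≡ 1 (mod 6).
  Combine with x ≡ 3 (mod 4): gcd(6, 4) = 2; 3 - 1 = 2, which IS divisible by 2, so compatible.
    Write x = 1 + 6·t and substitute into x ≡ 3 (mod 4): 6·t ≡ 3 − 1 = 2 (mod 4).
    Divide the congruence (and modulus) by g = 2: 3·t ≡ 1 (mod 2).
    Reduce coefficients mod 2: 1·t ≡ 1 (mod 2).
    So t ≡ 1 (mod 2).
    Then x = 1 + 6·1 = 7, valid modulo lcm(6, 4) = 12: x ≡ 7 (mod 12).
  Combine with x ≡ 7 (mod 8): gcd(12, 8) = 4; 7 - 7 = 0, which IS divisible by 4, so compatible.
    Write x = 7 + 12·t and substitute into x ≡ 7 (mod 8): 12·t ≡ 7 − 7 = 0 (mod 8).
    Divide the congruence (and modulus) by g = 4: 3·t ≡ 0 (mod 2).
    Reduce coefficients mod 2: 1·t ≡ 0 (mod 2).
    So t ≡ 0 (mod 2).
    Then x = 7 + 12·0 = 7, valid modulo lcm(12, 8) = 24: x ≡ 7 (mod 24).
Verify: 7 mod 6 = 1, 7 mod 4 = 3, 7 mod 8 = 7.

x ≡ 7 (mod 24).


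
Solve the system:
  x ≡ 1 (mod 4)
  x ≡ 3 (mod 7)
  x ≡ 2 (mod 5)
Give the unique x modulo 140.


Moduli 4, 7, 5 are pairwise coprime; by CRT there is a unique solution modulo M = 4 · 7 · 5 = 140.
Solve pairwise, accumulating the modulus:
  Start with x ≡ 1 (mod 4).
  Combine with x ≡ 3 (mod 7): since gcd(4, 7) = 1, we get a unique residue mod 28.
    Write x = 1 + 4·t and substitute into x ≡ 3 (mod 7): 4·t ≡ 3 − 1 = 2 (mod 7).
    The inverse of 4 mod 7 is 2 (since 4·2 = 8 = 1·7 + 1), so t ≡ 2·2 = 4 ≡ 4 (mod 7).
    Then x = 1 + 4·4 = 17, valid modulo lcm(4, 7) = 28: x ≡ 17 (mod 28).
  Combine with x ≡ 2 (mod 5): since gcd(28, 5) = 1, we get a unique residue mod 140.
    Write x = 17 + 28·t and substitute into x ≡ 2 (mod 5): 28·t ≡ 2 − 17 = -15 (mod 5).
    Reduce coefficients mod 5: 3·t ≡ 0 (mod 5).
    The inverse of 3 mod 5 is 2 (since 3·2 = 6 = 1·5 + 1), so t ≡ 2·0 = 0 ≡ 0 (mod 5).
    Then x = 17 + 28·0 = 17, valid modulo lcm(28, 5) = 140: x ≡ 17 (mod 140).
Verify: 17 mod 4 = 1 ✓, 17 mod 7 = 3 ✓, 17 mod 5 = 2 ✓.

x ≡ 17 (mod 140).


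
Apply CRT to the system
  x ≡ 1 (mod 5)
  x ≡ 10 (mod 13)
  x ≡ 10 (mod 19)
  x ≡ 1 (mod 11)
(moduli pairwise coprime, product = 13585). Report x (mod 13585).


Product of moduli M = 5 · 13 · 19 · 11 = 13585.
Merge one congruence at a time:
  Start: x ≡ 1 (mod 5).
  Combine with x ≡ 10 (mod 13); new modulus lcm = 65.
    Write x = 1 + 5·t and substitute into x ≡ 10 (mod 13): 5·t ≡ 10 − 1 = 9 (mod 13).
    The inverse of 5 mod 13 is 8 (since 5·8 = 40 = 3·13 + 1), so t ≡ 8·9 = 72 ≡ 7 (mod 13).
    Then x = 1 + 5·7 = 36, valid modulo lcm(5, 13) = 65: x ≡ 36 (mod 65).
  Combine with x ≡ 10 (mod 19); new modulus lcm = 1235.
    Write x = 36 + 65·t and substitute into x ≡ 10 (mod 19): 65·t ≡ 10 − 36 = -26 (mod 19).
    Reduce coefficients mod 19: 8·t ≡ 12 (mod 19).
    The inverse of 8 mod 19 is 12 (since 8·12 = 96 = 5·19 + 1), so t ≡ 12·12 = 144 ≡ 11 (mod 19).
    Then x = 36 + 65·11 = 751, valid modulo lcm(65, 19) = 1235: x ≡ 751 (mod 1235).
  Combine with x ≡ 1 (mod 11); new modulus lcm = 13585.
    Write x = 751 + 1235·t and substitute into x ≡ 1 (mod 11): 1235·t ≡ 1 − 751 = -750 (mod 11).
    Reduce coefficients mod 11: 3·t ≡ 9 (mod 11).
    The inverse of 3 mod 11 is 4 (since 3·4 = 12 = 1·11 + 1), so t ≡ 4·9 = 36 ≡ 3 (mod 11).
    Then x = 751 + 1235·3 = 4456, valid modulo lcm(1235, 11) = 13585: x ≡ 4456 (mod 13585).
Verify against each original: 4456 mod 5 = 1, 4456 mod 13 = 10, 4456 mod 19 = 10, 4456 mod 11 = 1.

x ≡ 4456 (mod 13585).


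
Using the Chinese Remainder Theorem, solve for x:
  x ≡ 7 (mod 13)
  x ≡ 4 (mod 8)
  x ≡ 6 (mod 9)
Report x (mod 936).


Moduli 13, 8, 9 are pairwise coprime; by CRT there is a unique solution modulo M = 13 · 8 · 9 = 936.
Solve pairwise, accumulating the modulus:
  Start with x ≡ 7 (mod 13).
  Combine with x ≡ 4 (mod 8): since gcd(13, 8) = 1, we get a unique residue mod 104.
    Write x = 7 + 13·t and substitute into x ≡ 4 (mod 8): 13·t ≡ 4 − 7 = -3 (mod 8).
    Reduce coefficients mod 8: 5·t ≡ 5 (mod 8).
    The inverse of 5 mod 8 is 5 (since 5·5 = 25 = 3·8 + 1), so t ≡ 5·5 = 25 ≡ 1 (mod 8).
    Then x = 7 + 13·1 = 20, valid modulo lcm(13, 8) = 104: x ≡ 20 (mod 104).
  Combine with x ≡ 6 (mod 9): since gcd(104, 9) = 1, we get a unique residue mod 936.
    Write x = 20 + 104·t and substitute into x ≡ 6 (mod 9): 104·t ≡ 6 − 20 = -14 (mod 9).
    Reduce coefficients mod 9: 5·t ≡ 4 (mod 9).
    The inverse of 5 mod 9 is 2 (since 5·2 = 10 = 1·9 + 1), so t ≡ 2·4 = 8 ≡ 8 (mod 9).
    Then x = 20 + 104·8 = 852, valid modulo lcm(104, 9) = 936: x ≡ 852 (mod 936).
Verify: 852 mod 13 = 7 ✓, 852 mod 8 = 4 ✓, 852 mod 9 = 6 ✓.

x ≡ 852 (mod 936).


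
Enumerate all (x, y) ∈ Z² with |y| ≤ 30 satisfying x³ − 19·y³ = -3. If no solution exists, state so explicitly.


The equation is x³ - 19y³ = -3. For fixed y, x³ = 19·y³ − 3, so a solution requires the RHS to be a perfect cube.
Strategy: iterate y from -30 to 30, compute RHS = 19·y³ − 3, and check whether it is a (positive or negative) perfect cube.
Check small values of y:
  y = 0: RHS = -3 is not a perfect cube.
  y = 1: RHS = 16 is not a perfect cube.
  y = -1: RHS = -22 is not a perfect cube.
  y = 2: RHS = 149 is not a perfect cube.
  y = -2: RHS = -155 is not a perfect cube.
  y = 3: RHS = 510 is not a perfect cube.
  y = -3: RHS = -516 is not a perfect cube.
Continuing the search up to |y| = 30 finds no solutions either.
No (x, y) in the scanned range satisfies the equation.

No integer solutions with |y| ≤ 30.


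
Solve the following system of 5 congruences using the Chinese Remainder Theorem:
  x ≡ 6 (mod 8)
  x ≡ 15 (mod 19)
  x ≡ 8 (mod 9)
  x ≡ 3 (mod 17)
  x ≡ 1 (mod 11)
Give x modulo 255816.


Product of moduli M = 8 · 19 · 9 · 17 · 11 = 255816.
Merge one congruence at a time:
  Start: x ≡ 6 (mod 8).
  Combine with x ≡ 15 (mod 19); new modulus lcm = 152.
    Write x = 6 + 8·t and substitute into x ≡ 15 (mod 19): 8·t ≡ 15 − 6 = 9 (mod 19).
    The inverse of 8 mod 19 is 12 (since 8·12 = 96 = 5·19 + 1), so t ≡ 12·9 = 108 ≡ 13 (mod 19).
    Then x = 6 + 8·13 = 110, valid modulo lcm(8, 19) = 152: x ≡ 110 (mod 152).
  Combine with x ≡ 8 (mod 9); new modulus lcm = 1368.
    Write x = 110 + 152·t and substitute into x ≡ 8 (mod 9): 152·t ≡ 8 − 110 = -102 (mod 9).
    Reduce coefficients mod 9: 8·t ≡ 6 (mod 9).
    The inverse of 8 mod 9 is 8 (since 8·8 = 64 = 7·9 + 1), so t ≡ 8·6 = 48 ≡ 3 (mod 9).
    Then x = 110 + 152·3 = 566, valid modulo lcm(152, 9) = 1368: x ≡ 566 (mod 1368).
  Combine with x ≡ 3 (mod 17); new modulus lcm = 23256.
    Write x = 566 + 1368·t and substitute into x ≡ 3 (mod 17): 1368·t ≡ 3 − 566 = -563 (mod 17).
    Reduce coefficients mod 17: 8·t ≡ 15 (mod 17).
    The inverse of 8 mod 17 is 15 (since 8·15 = 120 = 7·17 + 1), so t ≡ 15·15 = 225 ≡ 4 (mod 17).
    Then x = 566 + 1368·4 = 6038, valid modulo lcm(1368, 17) = 23256: x ≡ 6038 (mod 23256).
  Combine with x ≡ 1 (mod 11); new modulus lcm = 255816.
    Write x = 6038 + 23256·t and substitute into x ≡ 1 (mod 11): 23256·t ≡ 1 − 6038 = -6037 (mod 11).
    Reduce coefficients mod 11: 2·t ≡ 2 (mod 11).
    The inverse of 2 mod 11 is 6 (since 2·6 = 12 = 1·11 + 1), so t ≡ 6·2 = 12 ≡ 1 (mod 11).
    Then x = 6038 + 23256·1 = 29294, valid modulo lcm(23256, 11) = 255816: x ≡ 29294 (mod 255816).
Verify against each original: 29294 mod 8 = 6, 29294 mod 19 = 15, 29294 mod 9 = 8, 29294 mod 17 = 3, 29294 mod 11 = 1.

x ≡ 29294 (mod 255816).


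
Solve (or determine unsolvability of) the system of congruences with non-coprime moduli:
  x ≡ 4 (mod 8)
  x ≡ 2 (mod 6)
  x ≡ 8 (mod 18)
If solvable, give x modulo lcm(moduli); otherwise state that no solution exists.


Moduli 8, 6, 18 are not pairwise coprime, so CRT works modulo lcm(m_i) when all pairwise compatibility conditions hold.
Pairwise compatibility: gcd(m_i, m_j) must divide a_i - a_j for every pair.
Merge one congruence at a time:
  Start: x ≡ 4 (mod 8).
  Combine with x ≡ 2 (mod 6): gcd(8, 6) = 2; 2 - 4 = -2, which IS divisible by 2, so compatible.
    Write x = 4 + 8·t and substitute into x ≡ 2 (mod 6): 8·t ≡ 2 − 4 = -2 (mod 6).
    Divide the congruence (and modulus) by g = 2: 4·t ≡ -1 (mod 3).
    Reduce coefficients mod 3: 1·t ≡ 2 (mod 3).
    So t ≡ 2 (mod 3).
    Then x = 4 + 8·2 = 20, valid modulo lcm(8, 6) = 24: x ≡ 20 (mod 24).
  Combine with x ≡ 8 (mod 18): gcd(24, 18) = 6; 8 - 20 = -12, which IS divisible by 6, so compatible.
    Write x = 20 + 24·t and substitute into x ≡ 8 (mod 18): 24·t ≡ 8 − 20 = -12 (mod 18).
    Divide the congruence (and modulus) by g = 6: 4·t ≡ -2 (mod 3).
    Reduce coefficients mod 3: 1·t ≡ 1 (mod 3).
    So t ≡ 1 (mod 3).
    Then x = 20 + 24·1 = 44, valid modulo lcm(24, 18) = 72: x ≡ 44 (mod 72).
Verify: 44 mod 8 = 4, 44 mod 6 = 2, 44 mod 18 = 8.

x ≡ 44 (mod 72).


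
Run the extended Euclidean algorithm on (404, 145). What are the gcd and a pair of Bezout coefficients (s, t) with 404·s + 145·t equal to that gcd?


Euclidean algorithm on (404, 145) — divide until remainder is 0:
  404 = 2 · 145 + 114
  145 = 1 · 114 + 31
  114 = 3 · 31 + 21
  31 = 1 · 21 + 10
  21 = 2 · 10 + 1
  10 = 10 · 1 + 0
gcd(404, 145) = 1.
Track Bezout coefficients alongside the remainders: start with r₀ = 404 = a·1 + b·0 (s = 1, t = 0) and r₁ = 145 = a·0 + b·1 (s = 0, t = 1); each new remainder r_{k+1} = r_{k-1} − q_k·r_k inherits s_{k+1} = s_{k-1} − q_k·s_k, t_{k+1} = t_{k-1} − q_k·t_k, so r_k = a·s_k + b·t_k at every step:
  q = 2: r = 114, s = 1 − 2·0 = 1, t = 0 − 2·1 = -2  (check: 404·1 + 145·(-2) = 114)
  q = 1: r = 31, s = 0 − 1·1 = -1, t = 1 − 1·(-2) = 3  (check: 404·(-1) + 145·3 = 31)
  q = 3: r = 21, s = 1 − 3·(-1) = 4, t = -2 − 3·3 = -11  (check: 404·4 + 145·(-11) = 21)
  q = 1: r = 10, s = -1 − 1·4 = -5, t = 3 − 1·(-11) = 14  (check: 404·(-5) + 145·14 = 10)
  q = 2: r = 1, s = 4 − 2·(-5) = 14, t = -11 − 2·14 = -39  (check: 404·14 + 145·(-39) = 1)
The row with r = 1 (the gcd) gives the Bezout coefficients s = 14, t = -39.
Result: 404 · (14) + 145 · (-39) = 1.

gcd(404, 145) = 1; s = 14, t = -39 (check: 404·14 + 145·(-39) = 1).


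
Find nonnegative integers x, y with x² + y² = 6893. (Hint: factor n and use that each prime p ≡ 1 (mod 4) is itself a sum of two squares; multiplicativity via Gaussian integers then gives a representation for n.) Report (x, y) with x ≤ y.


Step 1: Factor n = 6893 = 61 · 113.
Step 2: Check the mod-4 condition on each prime factor: 61 ≡ 1 (mod 4), exponent 1; 113 ≡ 1 (mod 4), exponent 1.
All primes ≡ 3 (mod 4) appear to even exponent (or don't appear), so by the two-squares theorem n IS expressible as a sum of two squares.
Step 3: Build a representation. Here n = 61 · 113 is a product of primes ≡ 1 (mod 4). Each prime p ≡ 1 (mod 4) is itself a sum of two squares; find a² by testing p − a² for a perfect square:
  61: 61 − 1² = 60, 61 − 2² = 57, 61 − 3² = 52, 61 − 4² = 45, 61 − 5² = 36 = 6² ⇒ 61 = 5² + 6².
  113: 113 − 1² = 112, 113 − 2² = 109, 113 − 3² = 104, 113 − 4² = 97, 113 − 5² = 88, 113 − 6² = 77, 113 − 7² = 64 = 8² ⇒ 113 = 7² + 8².
  Combine using the Brahmagupta–Fibonacci identity (a² + b²)(c² + d²) = (ac − bd)² + (ad + bc)² = (ac + bd)² + (ad − bc)²:
  61 · 113 = 6893: from (5² + 6²)(7² + 8²), take (5·7 − 6·8, 5·8 + 6·7) = (35 − 48, 40 + 42) = (-13, 82); dropping signs (only squares matter) gives (13, 82); check 13² + 82² = 169 + 6724 = 6893 ✓.
Step 4: Order so x ≤ y and verify: 13² + 82² = 169 + 6724 = 6893 = n. ✓

n = 6893 = 13² + 82² (one valid representation with x ≤ y).


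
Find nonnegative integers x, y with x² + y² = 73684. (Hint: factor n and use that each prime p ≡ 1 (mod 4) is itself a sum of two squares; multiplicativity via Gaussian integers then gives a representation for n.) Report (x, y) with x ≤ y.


Step 1: Factor n = 73684 = 2^2 · 13^2 · 109.
Step 2: Check the mod-4 condition on each prime factor: 2 = 2 (special); 13 ≡ 1 (mod 4), exponent 2; 109 ≡ 1 (mod 4), exponent 1.
All primes ≡ 3 (mod 4) appear to even exponent (or don't appear), so by the two-squares theorem n IS expressible as a sum of two squares.
Step 3: Build a representation. Group n = k² · m with k = 2 and m = 13 · 13 · 109 = 18421 (a product of primes ≡ 1 (mod 4)); a representation of m scales to one of n via (k·x)² + (k·y)² = k²(x² + y²). Each prime p ≡ 1 (mod 4) is itself a sum of two squares; find a² by testing p − a² for a perfect square:
  13: 13 − 1² = 12, 13 − 2² = 9 = 3² ⇒ 13 = 2² + 3².
  109: 109 − 1² = 108, 109 − 2² = 105, 109 − 3² = 100 = 10² ⇒ 109 = 3² + 10².
  Combine using the Brahmagupta–Fibonacci identity (a² + b²)(c² + d²) = (ac − bd)² + (ad + bc)² = (ac + bd)² + (ad − bc)²:
  13 · 13 = 169: from (2² + 3²)(2² + 3²), take (2·2 − 3·3, 2·3 + 3·2) = (4 − 9, 6 + 6) = (-5, 12); dropping signs (only squares matter) gives (5, 12); check 5² + 12² = 25 + 144 = 169 ✓.
  169 · 109 = 18421: from (5² + 12²)(3² + 10²), take (5·3 − 12·10, 5·10 + 12·3) = (15 − 120, 50 + 36) = (-105, 86); dropping signs (only squares matter) gives (105, 86); check 105² + 86² = 11025 + 7396 = 18421 ✓.
  Scale by k = 2: (2·105, 2·86) = (210, 172).
Step 4: Order so x ≤ y and verify: 172² + 210² = 29584 + 44100 = 73684 = n. ✓

n = 73684 = 172² + 210² (one valid representation with x ≤ y).


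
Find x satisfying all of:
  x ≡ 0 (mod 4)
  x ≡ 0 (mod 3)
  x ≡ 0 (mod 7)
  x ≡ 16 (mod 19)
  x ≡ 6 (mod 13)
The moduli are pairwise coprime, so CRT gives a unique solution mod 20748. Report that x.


Product of moduli M = 4 · 3 · 7 · 19 · 13 = 20748.
Merge one congruence at a time:
  Start: x ≡ 0 (mod 4).
  Combine with x ≡ 0 (mod 3); new modulus lcm = 12.
    Write x = 0 + 4·t and substitute into x ≡ 0 (mod 3): 4·t ≡ 0 − 0 = 0 (mod 3).
    Reduce coefficients mod 3: 1·t ≡ 0 (mod 3).
    So t ≡ 0 (mod 3).
    Then x = 0 + 4·0 = 0, valid modulo lcm(4, 3) = 12: x ≡ 0 (mod 12).
  Combine with x ≡ 0 (mod 7); new modulus lcm = 84.
    Write x = 0 + 12·t and substitute into x ≡ 0 (mod 7): 12·t ≡ 0 − 0 = 0 (mod 7).
    Reduce coefficients mod 7: 5·t ≡ 0 (mod 7).
    The inverse of 5 mod 7 is 3 (since 5·3 = 15 = 2·7 + 1), so t ≡ 3·0 = 0 ≡ 0 (mod 7).
    Then x = 0 + 12·0 = 0, valid modulo lcm(12, 7) = 84: x ≡ 0 (mod 84).
  Combine with x ≡ 16 (mod 19); new modulus lcm = 1596.
    Write x = 0 + 84·t and substitute into x ≡ 16 (mod 19): 84·t ≡ 16 − 0 = 16 (mod 19).
    Reduce coefficients mod 19: 8·t ≡ 16 (mod 19).
    The inverse of 8 mod 19 is 12 (since 8·12 = 96 = 5·19 + 1), so t ≡ 12·16 = 192 ≡ 2 (mod 19).
    Then x = 0 + 84·2 = 168, valid modulo lcm(84, 19) = 1596: x ≡ 168 (mod 1596).
  Combine with x ≡ 6 (mod 13); new modulus lcm = 20748.
    Write x = 168 + 1596·t and substitute into x ≡ 6 (mod 13): 1596·t ≡ 6 − 168 = -162 (mod 13).
    Reduce coefficients mod 13: 10·t ≡ 7 (mod 13).
    The inverse of 10 mod 13 is 4 (since 10·4 = 40 = 3·13 + 1), so t ≡ 4·7 = 28 ≡ 2 (mod 13).
    Then x = 168 + 1596·2 = 3360, valid modulo lcm(1596, 13) = 20748: x ≡ 3360 (mod 20748).
Verify against each original: 3360 mod 4 = 0, 3360 mod 3 = 0, 3360 mod 7 = 0, 3360 mod 19 = 16, 3360 mod 13 = 6.

x ≡ 3360 (mod 20748).


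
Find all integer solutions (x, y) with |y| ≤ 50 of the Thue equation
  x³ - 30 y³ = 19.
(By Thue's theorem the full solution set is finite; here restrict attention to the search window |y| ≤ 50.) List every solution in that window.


The equation is x³ - 30y³ = 19. For fixed y, x³ = 30·y³ + 19, so a solution requires the RHS to be a perfect cube.
Strategy: iterate y from -50 to 50, compute RHS = 30·y³ + 19, and check whether it is a (positive or negative) perfect cube.
Check small values of y:
  y = 0: RHS = 19 is not a perfect cube.
  y = 1: RHS = 49 is not a perfect cube.
  y = -1: RHS = -11 is not a perfect cube.
  y = 2: RHS = 259 is not a perfect cube.
  y = -2: RHS = -221 is not a perfect cube.
  y = 3: RHS = 829 is not a perfect cube.
  y = -3: RHS = -791 is not a perfect cube.
Continuing the search up to |y| = 50 finds no solutions either.
No (x, y) in the scanned range satisfies the equation.

No integer solutions with |y| ≤ 50.


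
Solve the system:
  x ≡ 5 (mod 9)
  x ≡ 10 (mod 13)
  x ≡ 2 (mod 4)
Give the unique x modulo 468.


Moduli 9, 13, 4 are pairwise coprime; by CRT there is a unique solution modulo M = 9 · 13 · 4 = 468.
Solve pairwise, accumulating the modulus:
  Start with x ≡ 5 (mod 9).
  Combine with x ≡ 10 (mod 13): since gcd(9, 13) = 1, we get a unique residue mod 117.
    Write x = 5 + 9·t and substitute into x ≡ 10 (mod 13): 9·t ≡ 10 − 5 = 5 (mod 13).
    The inverse of 9 mod 13 is 3 (since 9·3 = 27 = 2·13 + 1), so t ≡ 3·5 = 15 ≡ 2 (mod 13).
    Then x = 5 + 9·2 = 23, valid modulo lcm(9, 13) = 117: x ≡ 23 (mod 117).
  Combine with x ≡ 2 (mod 4): since gcd(117, 4) = 1, we get a unique residue mod 468.
    Write x = 23 + 117·t and substitute into x ≡ 2 (mod 4): 117·t ≡ 2 − 23 = -21 (mod 4).
    Reduce coefficients mod 4: 1·t ≡ 3 (mod 4).
    So t ≡ 3 (mod 4).
    Then x = 23 + 117·3 = 374, valid modulo lcm(117, 4) = 468: x ≡ 374 (mod 468).
Verify: 374 mod 9 = 5 ✓, 374 mod 13 = 10 ✓, 374 mod 4 = 2 ✓.

x ≡ 374 (mod 468).


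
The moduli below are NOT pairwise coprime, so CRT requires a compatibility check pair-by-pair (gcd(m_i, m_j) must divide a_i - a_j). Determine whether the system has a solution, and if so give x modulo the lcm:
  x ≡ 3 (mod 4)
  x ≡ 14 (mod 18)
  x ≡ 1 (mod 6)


Moduli 4, 18, 6 are not pairwise coprime, so CRT works modulo lcm(m_i) when all pairwise compatibility conditions hold.
Pairwise compatibility: gcd(m_i, m_j) must divide a_i - a_j for every pair.
Merge one congruence at a time:
  Start: x ≡ 3 (mod 4).
  Combine with x ≡ 14 (mod 18): gcd(4, 18) = 2, and 14 - 3 = 11 is NOT divisible by 2.
    ⇒ system is inconsistent (no integer solution).

No solution (the system is inconsistent).


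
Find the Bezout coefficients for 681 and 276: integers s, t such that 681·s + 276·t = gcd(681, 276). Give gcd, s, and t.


Euclidean algorithm on (681, 276) — divide until remainder is 0:
  681 = 2 · 276 + 129
  276 = 2 · 129 + 18
  129 = 7 · 18 + 3
  18 = 6 · 3 + 0
gcd(681, 276) = 3.
Track Bezout coefficients alongside the remainders: start with r₀ = 681 = a·1 + b·0 (s = 1, t = 0) and r₁ = 276 = a·0 + b·1 (s = 0, t = 1); each new remainder r_{k+1} = r_{k-1} − q_k·r_k inherits s_{k+1} = s_{k-1} − q_k·s_k, t_{k+1} = t_{k-1} − q_k·t_k, so r_k = a·s_k + b·t_k at every step:
  q = 2: r = 129, s = 1 − 2·0 = 1, t = 0 − 2·1 = -2  (check: 681·1 + 276·(-2) = 129)
  q = 2: r = 18, s = 0 − 2·1 = -2, t = 1 − 2·(-2) = 5  (check: 681·(-2) + 276·5 = 18)
  q = 7: r = 3, s = 1 − 7·(-2) = 15, t = -2 − 7·5 = -37  (check: 681·15 + 276·(-37) = 3)
The row with r = 3 (the gcd) gives the Bezout coefficients s = 15, t = -37.
Result: 681 · (15) + 276 · (-37) = 3.

gcd(681, 276) = 3; s = 15, t = -37 (check: 681·15 + 276·(-37) = 3).


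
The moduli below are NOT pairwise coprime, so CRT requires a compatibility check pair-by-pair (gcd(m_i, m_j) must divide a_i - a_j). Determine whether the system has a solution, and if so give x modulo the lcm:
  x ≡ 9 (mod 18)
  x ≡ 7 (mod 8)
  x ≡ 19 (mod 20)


Moduli 18, 8, 20 are not pairwise coprime, so CRT works modulo lcm(m_i) when all pairwise compatibility conditions hold.
Pairwise compatibility: gcd(m_i, m_j) must divide a_i - a_j for every pair.
Merge one congruence at a time:
  Start: x ≡ 9 (mod 18).
  Combine with x ≡ 7 (mod 8): gcd(18, 8) = 2; 7 - 9 = -2, which IS divisible by 2, so compatible.
    Write x = 9 + 18·t and substitute into x ≡ 7 (mod 8): 18·t ≡ 7 − 9 = -2 (mod 8).
    Divide the congruence (and modulus) by g = 2: 9·t ≡ -1 (mod 4).
    Reduce coefficients mod 4: 1·t ≡ 3 (mod 4).
    So t ≡ 3 (mod 4).
    Then x = 9 + 18·3 = 63, valid modulo lcm(18, 8) = 72: x ≡ 63 (mod 72).
  Combine with x ≡ 19 (mod 20): gcd(72, 20) = 4; 19 - 63 = -44, which IS divisible by 4, so compatible.
    Write x = 63 + 72·t and substitute into x ≡ 19 (mod 20): 72·t ≡ 19 − 63 = -44 (mod 20).
    Divide the congruence (and modulus) by g = 4: 18·t ≡ -11 (mod 5).
    Reduce coefficients mod 5: 3·t ≡ 4 (mod 5).
    The inverse of 3 mod 5 is 2 (since 3·2 = 6 = 1·5 + 1), so t ≡ 2·4 = 8 ≡ 3 (mod 5).
    Then x = 63 + 72·3 = 279, valid modulo lcm(72, 20) = 360: x ≡ 279 (mod 360).
Verify: 279 mod 18 = 9, 279 mod 8 = 7, 279 mod 20 = 19.

x ≡ 279 (mod 360).


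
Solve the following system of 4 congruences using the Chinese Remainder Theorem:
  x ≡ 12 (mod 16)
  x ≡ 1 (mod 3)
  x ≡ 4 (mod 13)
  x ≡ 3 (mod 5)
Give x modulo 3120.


Product of moduli M = 16 · 3 · 13 · 5 = 3120.
Merge one congruence at a time:
  Start: x ≡ 12 (mod 16).
  Combine with x ≡ 1 (mod 3); new modulus lcm = 48.
    Write x = 12 + 16·t and substitute into x ≡ 1 (mod 3): 16·t ≡ 1 − 12 = -11 (mod 3).
    Reduce coefficients mod 3: 1·t ≡ 1 (mod 3).
    So t ≡ 1 (mod 3).
    Then x = 12 + 16·1 = 28, valid modulo lcm(16, 3) = 48: x ≡ 28 (mod 48).
  Combine with x ≡ 4 (mod 13); new modulus lcm = 624.
    Write x = 28 + 48·t and substitute into x ≡ 4 (mod 13): 48·t ≡ 4 − 28 = -24 (mod 13).
    Reduce coefficients mod 13: 9·t ≡ 2 (mod 13).
    The inverse of 9 mod 13 is 3 (since 9·3 = 27 = 2·13 + 1), so t ≡ 3·2 = 6 ≡ 6 (mod 13).
    Then x = 28 + 48·6 = 316, valid modulo lcm(48, 13) = 624: x ≡ 316 (mod 624).
  Combine with x ≡ 3 (mod 5); new modulus lcm = 3120.
    Write x = 316 + 624·t and substitute into x ≡ 3 (mod 5): 624·t ≡ 3 − 316 = -313 (mod 5).
    Reduce coefficients mod 5: 4·t ≡ 2 (mod 5).
    The inverse of 4 mod 5 is 4 (since 4·4 = 16 = 3·5 + 1), so t ≡ 4·2 = 8 ≡ 3 (mod 5).
    Then x = 316 + 624·3 = 2188, valid modulo lcm(624, 5) = 3120: x ≡ 2188 (mod 3120).
Verify against each original: 2188 mod 16 = 12, 2188 mod 3 = 1, 2188 mod 13 = 4, 2188 mod 5 = 3.

x ≡ 2188 (mod 3120).


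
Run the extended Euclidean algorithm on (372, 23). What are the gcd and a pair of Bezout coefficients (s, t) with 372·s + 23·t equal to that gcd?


Euclidean algorithm on (372, 23) — divide until remainder is 0:
  372 = 16 · 23 + 4
  23 = 5 · 4 + 3
  4 = 1 · 3 + 1
  3 = 3 · 1 + 0
gcd(372, 23) = 1.
Track Bezout coefficients alongside the remainders: start with r₀ = 372 = a·1 + b·0 (s = 1, t = 0) and r₁ = 23 = a·0 + b·1 (s = 0, t = 1); each new remainder r_{k+1} = r_{k-1} − q_k·r_k inherits s_{k+1} = s_{k-1} − q_k·s_k, t_{k+1} = t_{k-1} − q_k·t_k, so r_k = a·s_k + b·t_k at every step:
  q = 16: r = 4, s = 1 − 16·0 = 1, t = 0 − 16·1 = -16  (check: 372·1 + 23·(-16) = 4)
  q = 5: r = 3, s = 0 − 5·1 = -5, t = 1 − 5·(-16) = 81  (check: 372·(-5) + 23·81 = 3)
  q = 1: r = 1, s = 1 − 1·(-5) = 6, t = -16 − 1·81 = -97  (check: 372·6 + 23·(-97) = 1)
The row with r = 1 (the gcd) gives the Bezout coefficients s = 6, t = -97.
Result: 372 · (6) + 23 · (-97) = 1.

gcd(372, 23) = 1; s = 6, t = -97 (check: 372·6 + 23·(-97) = 1).


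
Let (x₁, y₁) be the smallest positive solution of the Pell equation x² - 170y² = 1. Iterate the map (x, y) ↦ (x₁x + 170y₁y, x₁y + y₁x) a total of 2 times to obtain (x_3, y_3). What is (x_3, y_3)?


Step 1: Find the fundamental solution (x₁, y₁) of x² - 170y² = 1.
  Expand √170 as a continued fraction. a₀ = ⌊√170⌋ = 13; iterate m_{k+1} = d_k·a_k − m_k, d_{k+1} = (170 − m_{k+1}²)/d_k, a_{k+1} = ⌊(a₀ + m_{k+1})/d_{k+1}⌋ (starting m₀ = 0, d₀ = 1), with convergents p_k = a_k·p_{k-1} + p_{k-2}, q_k = a_k·q_{k-1} + q_{k-2} (p₋₁ = 1, q₋₁ = 0):
  k = 0: a₀ = 13; p₀/q₀ = 13/1; p₀² − 170·q₀² = 169 − 170 = -1.
  k = 1: m = 13, d = 1, a = ⌊(13 + 13)/1⌋ = 26; p/q = (26·13 + 1)/(26·1 + 0) = 339/26; p² − 170·q² = 114921 − 114920 = 1.
  The first convergent with p² − 170·q² = 1 gives the fundamental solution (x₁, y₁) = (339, 26).
Step 2: Apply the recurrence (x_{n+1}, y_{n+1}) = (x₁x_n + 170y₁y_n, x₁y_n + y₁x_n) repeatedly.
  From (x_1, y_1) = (339, 26): x_2 = 339·339 + 170·26·26 = 229841; y_2 = 339·26 + 26·339 = 17628.
  From (x_2, y_2) = (229841, 17628): x_3 = 339·229841 + 170·26·17628 = 155831859; y_3 = 339·17628 + 26·229841 = 11951758.
Step 3: Verify x_3² - 170·y_3² = 24283568279395881 - 24283568279395880 = 1 (should be 1). ✓

(x_1, y_1) = (339, 26); (x_3, y_3) = (155831859, 11951758).


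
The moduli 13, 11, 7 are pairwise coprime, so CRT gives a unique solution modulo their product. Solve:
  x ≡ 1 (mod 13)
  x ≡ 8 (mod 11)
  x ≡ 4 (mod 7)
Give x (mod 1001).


Moduli 13, 11, 7 are pairwise coprime; by CRT there is a unique solution modulo M = 13 · 11 · 7 = 1001.
Solve pairwise, accumulating the modulus:
  Start with x ≡ 1 (mod 13).
  Combine with x ≡ 8 (mod 11): since gcd(13, 11) = 1, we get a unique residue mod 143.
    Write x = 1 + 13·t and substitute into x ≡ 8 (mod 11): 13·t ≡ 8 − 1 = 7 (mod 11).
    Reduce coefficients mod 11: 2·t ≡ 7 (mod 11).
    The inverse of 2 mod 11 is 6 (since 2·6 = 12 = 1·11 + 1), so t ≡ 6·7 = 42 ≡ 9 (mod 11).
    Then x = 1 + 13·9 = 118, valid modulo lcm(13, 11) = 143: x ≡ 118 (mod 143).
  Combine with x ≡ 4 (mod 7): since gcd(143, 7) = 1, we get a unique residue mod 1001.
    Write x = 118 + 143·t and substitute into x ≡ 4 (mod 7): 143·t ≡ 4 − 118 = -114 (mod 7).
    Reduce coefficients mod 7: 3·t ≡ 5 (mod 7).
    The inverse of 3 mod 7 is 5 (since 3·5 = 15 = 2·7 + 1), so t ≡ 5·5 = 25 ≡ 4 (mod 7).
    Then x = 118 + 143·4 = 690, valid modulo lcm(143, 7) = 1001: x ≡ 690 (mod 1001).
Verify: 690 mod 13 = 1 ✓, 690 mod 11 = 8 ✓, 690 mod 7 = 4 ✓.

x ≡ 690 (mod 1001).


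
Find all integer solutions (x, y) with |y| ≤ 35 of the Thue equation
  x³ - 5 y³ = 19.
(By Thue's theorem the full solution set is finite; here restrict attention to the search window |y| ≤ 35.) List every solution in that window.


The equation is x³ - 5y³ = 19. For fixed y, x³ = 5·y³ + 19, so a solution requires the RHS to be a perfect cube.
Strategy: iterate y from -35 to 35, compute RHS = 5·y³ + 19, and check whether it is a (positive or negative) perfect cube.
Check small values of y:
  y = 0: RHS = 19 is not a perfect cube.
  y = 1: RHS = 24 is not a perfect cube.
  y = -1: RHS = 14 is not a perfect cube.
  y = 2: RHS = 59 is not a perfect cube.
  y = -2: RHS = -21 is not a perfect cube.
  y = 3: RHS = 154 is not a perfect cube.
  y = -3: RHS = -116 is not a perfect cube.
Continuing the search up to |y| = 35 finds no solutions either.
No (x, y) in the scanned range satisfies the equation.

No integer solutions with |y| ≤ 35.


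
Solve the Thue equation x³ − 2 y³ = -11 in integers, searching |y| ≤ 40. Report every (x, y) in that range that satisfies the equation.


The equation is x³ - 2y³ = -11. For fixed y, x³ = 2·y³ − 11, so a solution requires the RHS to be a perfect cube.
Strategy: iterate y from -40 to 40, compute RHS = 2·y³ − 11, and check whether it is a (positive or negative) perfect cube.
Check small values of y:
  y = 0: RHS = -11 is not a perfect cube.
  y = 1: RHS = -9 is not a perfect cube.
  y = -1: RHS = -13 is not a perfect cube.
  y = 2: RHS = 5 is not a perfect cube.
  y = -2: RHS = -27 = (-3)³ ⇒ x = -3 works.
  y = 3: RHS = 43 is not a perfect cube.
  y = -3: RHS = -65 is not a perfect cube.
Continuing the search up to |y| = 40 finds no further solutions beyond those listed.
Collected solutions: (-3, -2).

Solutions (with |y| ≤ 40): (-3, -2).


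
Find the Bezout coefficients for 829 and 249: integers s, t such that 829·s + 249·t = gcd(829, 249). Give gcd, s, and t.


Euclidean algorithm on (829, 249) — divide until remainder is 0:
  829 = 3 · 249 + 82
  249 = 3 · 82 + 3
  82 = 27 · 3 + 1
  3 = 3 · 1 + 0
gcd(829, 249) = 1.
Track Bezout coefficients alongside the remainders: start with r₀ = 829 = a·1 + b·0 (s = 1, t = 0) and r₁ = 249 = a·0 + b·1 (s = 0, t = 1); each new remainder r_{k+1} = r_{k-1} − q_k·r_k inherits s_{k+1} = s_{k-1} − q_k·s_k, t_{k+1} = t_{k-1} − q_k·t_k, so r_k = a·s_k + b·t_k at every step:
  q = 3: r = 82, s = 1 − 3·0 = 1, t = 0 − 3·1 = -3  (check: 829·1 + 249·(-3) = 82)
  q = 3: r = 3, s = 0 − 3·1 = -3, t = 1 − 3·(-3) = 10  (check: 829·(-3) + 249·10 = 3)
  q = 27: r = 1, s = 1 − 27·(-3) = 82, t = -3 − 27·10 = -273  (check: 829·82 + 249·(-273) = 1)
The row with r = 1 (the gcd) gives the Bezout coefficients s = 82, t = -273.
Result: 829 · (82) + 249 · (-273) = 1.

gcd(829, 249) = 1; s = 82, t = -273 (check: 829·82 + 249·(-273) = 1).


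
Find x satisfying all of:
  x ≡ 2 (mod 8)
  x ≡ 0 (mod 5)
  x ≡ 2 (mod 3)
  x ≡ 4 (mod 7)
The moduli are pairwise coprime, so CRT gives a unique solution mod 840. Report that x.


Product of moduli M = 8 · 5 · 3 · 7 = 840.
Merge one congruence at a time:
  Start: x ≡ 2 (mod 8).
  Combine with x ≡ 0 (mod 5); new modulus lcm = 40.
    Write x = 2 + 8·t and substitute into x ≡ 0 (mod 5): 8·t ≡ 0 − 2 = -2 (mod 5).
    Reduce coefficients mod 5: 3·t ≡ 3 (mod 5).
    The inverse of 3 mod 5 is 2 (since 3·2 = 6 = 1·5 + 1), so t ≡ 2·3 = 6 ≡ 1 (mod 5).
    Then x = 2 + 8·1 = 10, valid modulo lcm(8, 5) = 40: x ≡ 10 (mod 40).
  Combine with x ≡ 2 (mod 3); new modulus lcm = 120.
    Write x = 10 + 40·t and substitute into x ≡ 2 (mod 3): 40·t ≡ 2 − 10 = -8 (mod 3).
    Reduce coefficients mod 3: 1·t ≡ 1 (mod 3).
    So t ≡ 1 (mod 3).
    Then x = 10 + 40·1 = 50, valid modulo lcm(40, 3) = 120: x ≡ 50 (mod 120).
  Combine with x ≡ 4 (mod 7); new modulus lcm = 840.
    Write x = 50 + 120·t and substitute into x ≡ 4 (mod 7): 120·t ≡ 4 − 50 = -46 (mod 7).
    Reduce coefficients mod 7: 1·t ≡ 3 (mod 7).
    So t ≡ 3 (mod 7).
    Then x = 50 + 120·3 = 410, valid modulo lcm(120, 7) = 840: x ≡ 410 (mod 840).
Verify against each original: 410 mod 8 = 2, 410 mod 5 = 0, 410 mod 3 = 2, 410 mod 7 = 4.

x ≡ 410 (mod 840).


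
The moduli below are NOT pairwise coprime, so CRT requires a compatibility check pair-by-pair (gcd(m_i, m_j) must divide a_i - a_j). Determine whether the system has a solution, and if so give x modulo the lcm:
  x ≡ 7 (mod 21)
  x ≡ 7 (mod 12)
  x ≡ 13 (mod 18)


Moduli 21, 12, 18 are not pairwise coprime, so CRT works modulo lcm(m_i) when all pairwise compatibility conditions hold.
Pairwise compatibility: gcd(m_i, m_j) must divide a_i - a_j for every pair.
Merge one congruence at a time:
  Start: x ≡ 7 (mod 21).
  Combine with x ≡ 7 (mod 12): gcd(21, 12) = 3; 7 - 7 = 0, which IS divisible by 3, so compatible.
    Write x = 7 + 21·t and substitute into x ≡ 7 (mod 12): 21·t ≡ 7 − 7 = 0 (mod 12).
    Divide the congruence (and modulus) by g = 3: 7·t ≡ 0 (mod 4).
    Reduce coefficients mod 4: 3·t ≡ 0 (mod 4).
    The inverse of 3 mod 4 is 3 (since 3·3 = 9 = 2·4 + 1), so t ≡ 3·0 = 0 ≡ 0 (mod 4).
    Then x = 7 + 21·0 = 7, valid modulo lcm(21, 12) = 84: x ≡ 7 (mod 84).
  Combine with x ≡ 13 (mod 18): gcd(84, 18) = 6; 13 - 7 = 6, which IS divisible by 6, so compatible.
    Write x = 7 + 84·t and substitute into x ≡ 13 (mod 18): 84·t ≡ 13 − 7 = 6 (mod 18).
    Divide the congruence (and modulus) by g = 6: 14·t ≡ 1 (mod 3).
    Reduce coefficients mod 3: 2·t ≡ 1 (mod 3).
    The inverse of 2 mod 3 is 2 (since 2·2 = 4 = 1·3 + 1), so t ≡ 2·1 = 2 ≡ 2 (mod 3).
    Then x = 7 + 84·2 = 175, valid modulo lcm(84, 18) = 252: x ≡ 175 (mod 252).
Verify: 175 mod 21 = 7, 175 mod 12 = 7, 175 mod 18 = 13.

x ≡ 175 (mod 252).
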